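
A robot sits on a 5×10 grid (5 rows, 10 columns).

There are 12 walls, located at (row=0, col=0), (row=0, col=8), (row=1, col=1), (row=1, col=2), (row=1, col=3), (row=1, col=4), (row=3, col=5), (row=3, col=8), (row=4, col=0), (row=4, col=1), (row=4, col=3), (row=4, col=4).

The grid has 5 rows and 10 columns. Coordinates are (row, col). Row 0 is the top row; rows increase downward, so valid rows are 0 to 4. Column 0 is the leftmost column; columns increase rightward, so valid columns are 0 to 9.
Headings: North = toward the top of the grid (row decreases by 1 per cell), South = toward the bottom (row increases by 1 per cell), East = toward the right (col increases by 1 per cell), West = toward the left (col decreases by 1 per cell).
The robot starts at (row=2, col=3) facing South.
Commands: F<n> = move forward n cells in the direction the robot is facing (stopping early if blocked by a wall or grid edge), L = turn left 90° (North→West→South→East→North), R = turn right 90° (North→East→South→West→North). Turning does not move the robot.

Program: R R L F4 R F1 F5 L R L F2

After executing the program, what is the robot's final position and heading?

Start: (row=2, col=3), facing South
  R: turn right, now facing West
  R: turn right, now facing North
  L: turn left, now facing West
  F4: move forward 3/4 (blocked), now at (row=2, col=0)
  R: turn right, now facing North
  F1: move forward 1, now at (row=1, col=0)
  F5: move forward 0/5 (blocked), now at (row=1, col=0)
  L: turn left, now facing West
  R: turn right, now facing North
  L: turn left, now facing West
  F2: move forward 0/2 (blocked), now at (row=1, col=0)
Final: (row=1, col=0), facing West

Answer: Final position: (row=1, col=0), facing West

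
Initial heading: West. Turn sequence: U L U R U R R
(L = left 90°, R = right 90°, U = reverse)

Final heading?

Start: West
  U (U-turn (180°)) -> East
  L (left (90° counter-clockwise)) -> North
  U (U-turn (180°)) -> South
  R (right (90° clockwise)) -> West
  U (U-turn (180°)) -> East
  R (right (90° clockwise)) -> South
  R (right (90° clockwise)) -> West
Final: West

Answer: Final heading: West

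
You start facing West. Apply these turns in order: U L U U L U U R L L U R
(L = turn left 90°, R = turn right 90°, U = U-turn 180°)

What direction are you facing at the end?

Answer: Final heading: East

Derivation:
Start: West
  U (U-turn (180°)) -> East
  L (left (90° counter-clockwise)) -> North
  U (U-turn (180°)) -> South
  U (U-turn (180°)) -> North
  L (left (90° counter-clockwise)) -> West
  U (U-turn (180°)) -> East
  U (U-turn (180°)) -> West
  R (right (90° clockwise)) -> North
  L (left (90° counter-clockwise)) -> West
  L (left (90° counter-clockwise)) -> South
  U (U-turn (180°)) -> North
  R (right (90° clockwise)) -> East
Final: East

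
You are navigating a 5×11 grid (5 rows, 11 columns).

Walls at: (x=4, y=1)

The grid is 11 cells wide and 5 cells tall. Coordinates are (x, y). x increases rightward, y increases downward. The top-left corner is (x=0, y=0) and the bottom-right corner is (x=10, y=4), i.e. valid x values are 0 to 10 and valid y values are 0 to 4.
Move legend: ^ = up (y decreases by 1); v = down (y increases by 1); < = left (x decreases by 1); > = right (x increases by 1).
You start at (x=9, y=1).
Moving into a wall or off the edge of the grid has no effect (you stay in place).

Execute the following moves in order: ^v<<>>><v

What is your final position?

Answer: Final position: (x=9, y=2)

Derivation:
Start: (x=9, y=1)
  ^ (up): (x=9, y=1) -> (x=9, y=0)
  v (down): (x=9, y=0) -> (x=9, y=1)
  < (left): (x=9, y=1) -> (x=8, y=1)
  < (left): (x=8, y=1) -> (x=7, y=1)
  > (right): (x=7, y=1) -> (x=8, y=1)
  > (right): (x=8, y=1) -> (x=9, y=1)
  > (right): (x=9, y=1) -> (x=10, y=1)
  < (left): (x=10, y=1) -> (x=9, y=1)
  v (down): (x=9, y=1) -> (x=9, y=2)
Final: (x=9, y=2)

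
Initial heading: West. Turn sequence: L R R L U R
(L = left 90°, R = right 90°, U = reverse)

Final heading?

Answer: Final heading: South

Derivation:
Start: West
  L (left (90° counter-clockwise)) -> South
  R (right (90° clockwise)) -> West
  R (right (90° clockwise)) -> North
  L (left (90° counter-clockwise)) -> West
  U (U-turn (180°)) -> East
  R (right (90° clockwise)) -> South
Final: South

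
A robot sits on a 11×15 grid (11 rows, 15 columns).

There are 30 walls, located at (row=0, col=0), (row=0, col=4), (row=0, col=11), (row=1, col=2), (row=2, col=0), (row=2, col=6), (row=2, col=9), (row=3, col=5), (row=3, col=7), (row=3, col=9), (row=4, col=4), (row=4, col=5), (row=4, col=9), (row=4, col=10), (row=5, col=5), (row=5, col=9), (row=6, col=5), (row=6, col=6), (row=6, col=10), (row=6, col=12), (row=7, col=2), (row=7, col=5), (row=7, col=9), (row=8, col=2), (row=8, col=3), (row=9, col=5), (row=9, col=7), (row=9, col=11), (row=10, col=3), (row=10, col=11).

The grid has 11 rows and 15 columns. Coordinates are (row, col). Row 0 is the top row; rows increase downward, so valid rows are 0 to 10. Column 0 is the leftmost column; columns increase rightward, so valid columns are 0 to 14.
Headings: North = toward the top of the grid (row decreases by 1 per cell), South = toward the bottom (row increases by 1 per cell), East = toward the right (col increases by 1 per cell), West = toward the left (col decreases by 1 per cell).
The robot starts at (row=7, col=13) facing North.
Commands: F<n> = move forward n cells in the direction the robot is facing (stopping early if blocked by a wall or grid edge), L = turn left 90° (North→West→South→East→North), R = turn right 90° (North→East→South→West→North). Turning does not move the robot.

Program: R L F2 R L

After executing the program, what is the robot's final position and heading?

Answer: Final position: (row=5, col=13), facing North

Derivation:
Start: (row=7, col=13), facing North
  R: turn right, now facing East
  L: turn left, now facing North
  F2: move forward 2, now at (row=5, col=13)
  R: turn right, now facing East
  L: turn left, now facing North
Final: (row=5, col=13), facing North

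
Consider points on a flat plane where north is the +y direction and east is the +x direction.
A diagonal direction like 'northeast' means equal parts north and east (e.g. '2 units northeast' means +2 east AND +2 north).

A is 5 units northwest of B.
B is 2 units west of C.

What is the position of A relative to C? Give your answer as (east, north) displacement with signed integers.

Place C at the origin (east=0, north=0).
  B is 2 units west of C: delta (east=-2, north=+0); B at (east=-2, north=0).
  A is 5 units northwest of B: delta (east=-5, north=+5); A at (east=-7, north=5).
Therefore A relative to C: (east=-7, north=5).

Answer: A is at (east=-7, north=5) relative to C.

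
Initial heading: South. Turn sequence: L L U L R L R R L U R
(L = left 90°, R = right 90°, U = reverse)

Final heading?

Answer: Final heading: East

Derivation:
Start: South
  L (left (90° counter-clockwise)) -> East
  L (left (90° counter-clockwise)) -> North
  U (U-turn (180°)) -> South
  L (left (90° counter-clockwise)) -> East
  R (right (90° clockwise)) -> South
  L (left (90° counter-clockwise)) -> East
  R (right (90° clockwise)) -> South
  R (right (90° clockwise)) -> West
  L (left (90° counter-clockwise)) -> South
  U (U-turn (180°)) -> North
  R (right (90° clockwise)) -> East
Final: East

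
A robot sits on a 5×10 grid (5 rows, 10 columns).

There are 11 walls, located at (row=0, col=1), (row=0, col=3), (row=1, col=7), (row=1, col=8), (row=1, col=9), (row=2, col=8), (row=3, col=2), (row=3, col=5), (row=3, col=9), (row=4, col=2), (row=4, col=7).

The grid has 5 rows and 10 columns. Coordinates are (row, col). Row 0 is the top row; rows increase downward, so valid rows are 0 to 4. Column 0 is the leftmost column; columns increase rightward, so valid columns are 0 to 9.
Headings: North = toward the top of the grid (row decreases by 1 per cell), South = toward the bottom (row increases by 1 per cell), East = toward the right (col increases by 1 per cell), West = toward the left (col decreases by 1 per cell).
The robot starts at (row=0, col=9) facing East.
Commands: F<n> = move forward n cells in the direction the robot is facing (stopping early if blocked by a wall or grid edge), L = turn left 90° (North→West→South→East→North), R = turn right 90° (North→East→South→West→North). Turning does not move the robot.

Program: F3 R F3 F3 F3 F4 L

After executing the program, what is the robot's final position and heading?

Start: (row=0, col=9), facing East
  F3: move forward 0/3 (blocked), now at (row=0, col=9)
  R: turn right, now facing South
  [×3]F3: move forward 0/3 (blocked), now at (row=0, col=9)
  F4: move forward 0/4 (blocked), now at (row=0, col=9)
  L: turn left, now facing East
Final: (row=0, col=9), facing East

Answer: Final position: (row=0, col=9), facing East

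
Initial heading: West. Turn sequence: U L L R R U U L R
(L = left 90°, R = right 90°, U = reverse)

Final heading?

Answer: Final heading: East

Derivation:
Start: West
  U (U-turn (180°)) -> East
  L (left (90° counter-clockwise)) -> North
  L (left (90° counter-clockwise)) -> West
  R (right (90° clockwise)) -> North
  R (right (90° clockwise)) -> East
  U (U-turn (180°)) -> West
  U (U-turn (180°)) -> East
  L (left (90° counter-clockwise)) -> North
  R (right (90° clockwise)) -> East
Final: East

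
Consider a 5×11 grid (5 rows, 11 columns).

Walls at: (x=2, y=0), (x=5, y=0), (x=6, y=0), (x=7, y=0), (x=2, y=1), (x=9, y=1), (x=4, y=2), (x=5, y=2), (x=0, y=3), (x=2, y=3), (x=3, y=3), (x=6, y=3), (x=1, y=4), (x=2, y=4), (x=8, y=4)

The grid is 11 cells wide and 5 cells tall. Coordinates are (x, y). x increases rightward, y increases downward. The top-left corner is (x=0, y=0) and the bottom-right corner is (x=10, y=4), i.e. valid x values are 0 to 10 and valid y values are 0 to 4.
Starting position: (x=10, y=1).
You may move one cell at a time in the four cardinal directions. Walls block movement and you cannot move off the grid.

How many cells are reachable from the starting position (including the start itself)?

BFS flood-fill from (x=10, y=1):
  Distance 0: (x=10, y=1)
  Distance 1: (x=10, y=0), (x=10, y=2)
  Distance 2: (x=9, y=0), (x=9, y=2), (x=10, y=3)
  Distance 3: (x=8, y=0), (x=8, y=2), (x=9, y=3), (x=10, y=4)
  Distance 4: (x=8, y=1), (x=7, y=2), (x=8, y=3), (x=9, y=4)
  Distance 5: (x=7, y=1), (x=6, y=2), (x=7, y=3)
  Distance 6: (x=6, y=1), (x=7, y=4)
  Distance 7: (x=5, y=1), (x=6, y=4)
  Distance 8: (x=4, y=1), (x=5, y=4)
  Distance 9: (x=4, y=0), (x=3, y=1), (x=5, y=3), (x=4, y=4)
  Distance 10: (x=3, y=0), (x=3, y=2), (x=4, y=3), (x=3, y=4)
  Distance 11: (x=2, y=2)
  Distance 12: (x=1, y=2)
  Distance 13: (x=1, y=1), (x=0, y=2), (x=1, y=3)
  Distance 14: (x=1, y=0), (x=0, y=1)
  Distance 15: (x=0, y=0)
Total reachable: 39 (grid has 40 open cells total)

Answer: Reachable cells: 39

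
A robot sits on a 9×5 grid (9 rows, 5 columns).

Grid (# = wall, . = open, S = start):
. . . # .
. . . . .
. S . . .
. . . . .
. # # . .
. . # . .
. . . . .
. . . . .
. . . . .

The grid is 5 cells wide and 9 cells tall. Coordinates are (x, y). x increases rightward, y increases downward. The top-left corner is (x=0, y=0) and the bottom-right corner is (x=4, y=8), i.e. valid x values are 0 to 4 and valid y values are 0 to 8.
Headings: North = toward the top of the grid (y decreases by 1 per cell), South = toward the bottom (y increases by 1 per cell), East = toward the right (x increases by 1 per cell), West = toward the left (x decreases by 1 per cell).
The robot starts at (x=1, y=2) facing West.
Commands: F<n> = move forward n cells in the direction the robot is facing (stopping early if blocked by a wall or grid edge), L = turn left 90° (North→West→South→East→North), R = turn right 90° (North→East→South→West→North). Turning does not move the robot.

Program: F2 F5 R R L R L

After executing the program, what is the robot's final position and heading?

Start: (x=1, y=2), facing West
  F2: move forward 1/2 (blocked), now at (x=0, y=2)
  F5: move forward 0/5 (blocked), now at (x=0, y=2)
  R: turn right, now facing North
  R: turn right, now facing East
  L: turn left, now facing North
  R: turn right, now facing East
  L: turn left, now facing North
Final: (x=0, y=2), facing North

Answer: Final position: (x=0, y=2), facing North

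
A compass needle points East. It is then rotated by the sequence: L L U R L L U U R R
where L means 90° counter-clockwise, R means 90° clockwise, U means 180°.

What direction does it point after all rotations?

Start: East
  L (left (90° counter-clockwise)) -> North
  L (left (90° counter-clockwise)) -> West
  U (U-turn (180°)) -> East
  R (right (90° clockwise)) -> South
  L (left (90° counter-clockwise)) -> East
  L (left (90° counter-clockwise)) -> North
  U (U-turn (180°)) -> South
  U (U-turn (180°)) -> North
  R (right (90° clockwise)) -> East
  R (right (90° clockwise)) -> South
Final: South

Answer: Final heading: South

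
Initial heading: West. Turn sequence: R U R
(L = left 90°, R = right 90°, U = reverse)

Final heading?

Answer: Final heading: West

Derivation:
Start: West
  R (right (90° clockwise)) -> North
  U (U-turn (180°)) -> South
  R (right (90° clockwise)) -> West
Final: West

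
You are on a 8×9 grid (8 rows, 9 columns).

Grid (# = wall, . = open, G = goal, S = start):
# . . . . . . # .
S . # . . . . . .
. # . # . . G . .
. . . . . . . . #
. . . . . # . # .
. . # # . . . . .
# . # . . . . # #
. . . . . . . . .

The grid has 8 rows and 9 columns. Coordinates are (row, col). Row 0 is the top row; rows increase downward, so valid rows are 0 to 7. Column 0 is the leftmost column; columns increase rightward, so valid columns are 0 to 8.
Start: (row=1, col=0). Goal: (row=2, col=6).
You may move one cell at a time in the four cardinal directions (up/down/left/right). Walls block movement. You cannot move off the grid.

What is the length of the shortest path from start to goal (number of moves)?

Answer: Shortest path length: 9

Derivation:
BFS from (row=1, col=0) until reaching (row=2, col=6):
  Distance 0: (row=1, col=0)
  Distance 1: (row=1, col=1), (row=2, col=0)
  Distance 2: (row=0, col=1), (row=3, col=0)
  Distance 3: (row=0, col=2), (row=3, col=1), (row=4, col=0)
  Distance 4: (row=0, col=3), (row=3, col=2), (row=4, col=1), (row=5, col=0)
  Distance 5: (row=0, col=4), (row=1, col=3), (row=2, col=2), (row=3, col=3), (row=4, col=2), (row=5, col=1)
  Distance 6: (row=0, col=5), (row=1, col=4), (row=3, col=4), (row=4, col=3), (row=6, col=1)
  Distance 7: (row=0, col=6), (row=1, col=5), (row=2, col=4), (row=3, col=5), (row=4, col=4), (row=7, col=1)
  Distance 8: (row=1, col=6), (row=2, col=5), (row=3, col=6), (row=5, col=4), (row=7, col=0), (row=7, col=2)
  Distance 9: (row=1, col=7), (row=2, col=6), (row=3, col=7), (row=4, col=6), (row=5, col=5), (row=6, col=4), (row=7, col=3)  <- goal reached here
One shortest path (9 moves): (row=1, col=0) -> (row=1, col=1) -> (row=0, col=1) -> (row=0, col=2) -> (row=0, col=3) -> (row=0, col=4) -> (row=0, col=5) -> (row=0, col=6) -> (row=1, col=6) -> (row=2, col=6)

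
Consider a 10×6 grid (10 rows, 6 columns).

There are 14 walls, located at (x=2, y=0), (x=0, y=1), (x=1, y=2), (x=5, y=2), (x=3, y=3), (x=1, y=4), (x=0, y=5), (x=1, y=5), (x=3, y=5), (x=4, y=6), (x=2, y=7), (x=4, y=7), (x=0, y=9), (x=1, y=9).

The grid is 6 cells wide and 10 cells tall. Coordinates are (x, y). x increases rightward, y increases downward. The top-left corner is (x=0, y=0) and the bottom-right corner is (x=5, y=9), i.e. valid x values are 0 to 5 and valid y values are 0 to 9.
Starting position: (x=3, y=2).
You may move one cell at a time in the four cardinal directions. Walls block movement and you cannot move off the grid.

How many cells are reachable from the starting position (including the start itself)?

BFS flood-fill from (x=3, y=2):
  Distance 0: (x=3, y=2)
  Distance 1: (x=3, y=1), (x=2, y=2), (x=4, y=2)
  Distance 2: (x=3, y=0), (x=2, y=1), (x=4, y=1), (x=2, y=3), (x=4, y=3)
  Distance 3: (x=4, y=0), (x=1, y=1), (x=5, y=1), (x=1, y=3), (x=5, y=3), (x=2, y=4), (x=4, y=4)
  Distance 4: (x=1, y=0), (x=5, y=0), (x=0, y=3), (x=3, y=4), (x=5, y=4), (x=2, y=5), (x=4, y=5)
  Distance 5: (x=0, y=0), (x=0, y=2), (x=0, y=4), (x=5, y=5), (x=2, y=6)
  Distance 6: (x=1, y=6), (x=3, y=6), (x=5, y=6)
  Distance 7: (x=0, y=6), (x=1, y=7), (x=3, y=7), (x=5, y=7)
  Distance 8: (x=0, y=7), (x=1, y=8), (x=3, y=8), (x=5, y=8)
  Distance 9: (x=0, y=8), (x=2, y=8), (x=4, y=8), (x=3, y=9), (x=5, y=9)
  Distance 10: (x=2, y=9), (x=4, y=9)
Total reachable: 46 (grid has 46 open cells total)

Answer: Reachable cells: 46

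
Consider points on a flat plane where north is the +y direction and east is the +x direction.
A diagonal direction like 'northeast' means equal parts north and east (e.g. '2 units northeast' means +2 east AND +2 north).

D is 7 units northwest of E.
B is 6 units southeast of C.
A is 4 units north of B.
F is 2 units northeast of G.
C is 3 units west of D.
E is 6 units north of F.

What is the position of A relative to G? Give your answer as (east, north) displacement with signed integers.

Place G at the origin (east=0, north=0).
  F is 2 units northeast of G: delta (east=+2, north=+2); F at (east=2, north=2).
  E is 6 units north of F: delta (east=+0, north=+6); E at (east=2, north=8).
  D is 7 units northwest of E: delta (east=-7, north=+7); D at (east=-5, north=15).
  C is 3 units west of D: delta (east=-3, north=+0); C at (east=-8, north=15).
  B is 6 units southeast of C: delta (east=+6, north=-6); B at (east=-2, north=9).
  A is 4 units north of B: delta (east=+0, north=+4); A at (east=-2, north=13).
Therefore A relative to G: (east=-2, north=13).

Answer: A is at (east=-2, north=13) relative to G.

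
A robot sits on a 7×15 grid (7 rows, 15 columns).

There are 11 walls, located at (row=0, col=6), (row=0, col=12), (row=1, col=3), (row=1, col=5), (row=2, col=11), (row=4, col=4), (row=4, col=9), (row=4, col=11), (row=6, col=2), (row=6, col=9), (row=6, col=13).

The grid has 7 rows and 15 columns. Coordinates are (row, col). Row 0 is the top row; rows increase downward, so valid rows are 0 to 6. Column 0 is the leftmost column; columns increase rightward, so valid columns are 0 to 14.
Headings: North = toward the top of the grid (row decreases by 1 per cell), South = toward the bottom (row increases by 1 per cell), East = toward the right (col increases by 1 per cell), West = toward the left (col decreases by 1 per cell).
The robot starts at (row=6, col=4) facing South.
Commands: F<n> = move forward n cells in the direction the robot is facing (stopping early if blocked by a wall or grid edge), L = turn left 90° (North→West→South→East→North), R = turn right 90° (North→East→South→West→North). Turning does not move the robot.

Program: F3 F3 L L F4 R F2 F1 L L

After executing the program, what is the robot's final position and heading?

Answer: Final position: (row=5, col=7), facing West

Derivation:
Start: (row=6, col=4), facing South
  F3: move forward 0/3 (blocked), now at (row=6, col=4)
  F3: move forward 0/3 (blocked), now at (row=6, col=4)
  L: turn left, now facing East
  L: turn left, now facing North
  F4: move forward 1/4 (blocked), now at (row=5, col=4)
  R: turn right, now facing East
  F2: move forward 2, now at (row=5, col=6)
  F1: move forward 1, now at (row=5, col=7)
  L: turn left, now facing North
  L: turn left, now facing West
Final: (row=5, col=7), facing West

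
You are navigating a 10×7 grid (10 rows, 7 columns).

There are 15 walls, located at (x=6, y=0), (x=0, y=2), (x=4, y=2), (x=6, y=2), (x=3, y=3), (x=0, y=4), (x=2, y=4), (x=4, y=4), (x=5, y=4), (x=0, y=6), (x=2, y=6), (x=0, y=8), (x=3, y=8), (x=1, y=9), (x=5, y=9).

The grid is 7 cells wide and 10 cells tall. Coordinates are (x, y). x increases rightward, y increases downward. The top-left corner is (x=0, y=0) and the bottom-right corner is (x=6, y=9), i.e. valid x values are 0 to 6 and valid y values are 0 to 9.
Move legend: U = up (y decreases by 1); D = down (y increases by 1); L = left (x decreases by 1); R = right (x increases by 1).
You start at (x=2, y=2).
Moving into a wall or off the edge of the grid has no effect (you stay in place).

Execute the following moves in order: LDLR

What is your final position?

Start: (x=2, y=2)
  L (left): (x=2, y=2) -> (x=1, y=2)
  D (down): (x=1, y=2) -> (x=1, y=3)
  L (left): (x=1, y=3) -> (x=0, y=3)
  R (right): (x=0, y=3) -> (x=1, y=3)
Final: (x=1, y=3)

Answer: Final position: (x=1, y=3)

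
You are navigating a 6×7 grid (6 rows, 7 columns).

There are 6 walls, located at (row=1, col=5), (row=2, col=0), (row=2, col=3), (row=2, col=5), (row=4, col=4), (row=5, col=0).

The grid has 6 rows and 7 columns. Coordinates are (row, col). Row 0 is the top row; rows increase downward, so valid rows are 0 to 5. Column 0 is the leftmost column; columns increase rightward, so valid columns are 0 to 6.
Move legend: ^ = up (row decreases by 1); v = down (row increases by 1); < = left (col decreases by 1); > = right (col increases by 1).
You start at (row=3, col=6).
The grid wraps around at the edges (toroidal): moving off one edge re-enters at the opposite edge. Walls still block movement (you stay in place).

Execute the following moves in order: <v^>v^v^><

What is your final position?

Answer: Final position: (row=3, col=6)

Derivation:
Start: (row=3, col=6)
  < (left): (row=3, col=6) -> (row=3, col=5)
  v (down): (row=3, col=5) -> (row=4, col=5)
  ^ (up): (row=4, col=5) -> (row=3, col=5)
  > (right): (row=3, col=5) -> (row=3, col=6)
  v (down): (row=3, col=6) -> (row=4, col=6)
  ^ (up): (row=4, col=6) -> (row=3, col=6)
  v (down): (row=3, col=6) -> (row=4, col=6)
  ^ (up): (row=4, col=6) -> (row=3, col=6)
  > (right): (row=3, col=6) -> (row=3, col=0)
  < (left): (row=3, col=0) -> (row=3, col=6)
Final: (row=3, col=6)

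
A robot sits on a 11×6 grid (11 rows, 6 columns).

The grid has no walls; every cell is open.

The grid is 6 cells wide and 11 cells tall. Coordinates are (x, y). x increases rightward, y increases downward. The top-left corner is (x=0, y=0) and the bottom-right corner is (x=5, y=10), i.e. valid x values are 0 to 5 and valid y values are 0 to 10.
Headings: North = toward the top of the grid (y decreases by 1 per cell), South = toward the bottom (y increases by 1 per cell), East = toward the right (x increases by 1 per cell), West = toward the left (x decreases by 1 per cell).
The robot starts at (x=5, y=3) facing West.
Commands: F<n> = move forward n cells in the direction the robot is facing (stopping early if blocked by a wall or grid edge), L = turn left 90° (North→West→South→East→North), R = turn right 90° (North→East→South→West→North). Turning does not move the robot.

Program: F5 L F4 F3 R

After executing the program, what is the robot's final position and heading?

Start: (x=5, y=3), facing West
  F5: move forward 5, now at (x=0, y=3)
  L: turn left, now facing South
  F4: move forward 4, now at (x=0, y=7)
  F3: move forward 3, now at (x=0, y=10)
  R: turn right, now facing West
Final: (x=0, y=10), facing West

Answer: Final position: (x=0, y=10), facing West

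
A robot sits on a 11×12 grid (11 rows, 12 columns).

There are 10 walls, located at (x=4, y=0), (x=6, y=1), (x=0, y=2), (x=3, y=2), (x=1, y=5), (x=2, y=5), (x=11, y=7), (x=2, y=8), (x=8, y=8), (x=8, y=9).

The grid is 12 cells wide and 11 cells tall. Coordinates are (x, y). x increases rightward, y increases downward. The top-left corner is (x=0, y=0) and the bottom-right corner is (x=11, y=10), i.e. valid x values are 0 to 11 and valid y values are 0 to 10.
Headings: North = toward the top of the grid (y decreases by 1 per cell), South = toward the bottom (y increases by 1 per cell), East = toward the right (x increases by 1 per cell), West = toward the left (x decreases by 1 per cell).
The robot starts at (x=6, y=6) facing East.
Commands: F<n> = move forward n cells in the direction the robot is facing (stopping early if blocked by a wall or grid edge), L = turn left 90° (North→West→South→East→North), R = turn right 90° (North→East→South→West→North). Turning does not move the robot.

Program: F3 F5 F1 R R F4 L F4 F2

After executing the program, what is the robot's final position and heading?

Answer: Final position: (x=7, y=10), facing South

Derivation:
Start: (x=6, y=6), facing East
  F3: move forward 3, now at (x=9, y=6)
  F5: move forward 2/5 (blocked), now at (x=11, y=6)
  F1: move forward 0/1 (blocked), now at (x=11, y=6)
  R: turn right, now facing South
  R: turn right, now facing West
  F4: move forward 4, now at (x=7, y=6)
  L: turn left, now facing South
  F4: move forward 4, now at (x=7, y=10)
  F2: move forward 0/2 (blocked), now at (x=7, y=10)
Final: (x=7, y=10), facing South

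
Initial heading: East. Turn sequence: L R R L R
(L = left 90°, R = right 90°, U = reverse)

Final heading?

Answer: Final heading: South

Derivation:
Start: East
  L (left (90° counter-clockwise)) -> North
  R (right (90° clockwise)) -> East
  R (right (90° clockwise)) -> South
  L (left (90° counter-clockwise)) -> East
  R (right (90° clockwise)) -> South
Final: South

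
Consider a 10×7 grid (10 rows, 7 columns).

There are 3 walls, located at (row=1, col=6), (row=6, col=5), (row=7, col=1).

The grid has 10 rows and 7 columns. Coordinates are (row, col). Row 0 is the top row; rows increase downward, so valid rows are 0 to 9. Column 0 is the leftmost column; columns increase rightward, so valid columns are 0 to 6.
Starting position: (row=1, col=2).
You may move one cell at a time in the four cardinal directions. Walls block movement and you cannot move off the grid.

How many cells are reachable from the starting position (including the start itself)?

BFS flood-fill from (row=1, col=2):
  Distance 0: (row=1, col=2)
  Distance 1: (row=0, col=2), (row=1, col=1), (row=1, col=3), (row=2, col=2)
  Distance 2: (row=0, col=1), (row=0, col=3), (row=1, col=0), (row=1, col=4), (row=2, col=1), (row=2, col=3), (row=3, col=2)
  Distance 3: (row=0, col=0), (row=0, col=4), (row=1, col=5), (row=2, col=0), (row=2, col=4), (row=3, col=1), (row=3, col=3), (row=4, col=2)
  Distance 4: (row=0, col=5), (row=2, col=5), (row=3, col=0), (row=3, col=4), (row=4, col=1), (row=4, col=3), (row=5, col=2)
  Distance 5: (row=0, col=6), (row=2, col=6), (row=3, col=5), (row=4, col=0), (row=4, col=4), (row=5, col=1), (row=5, col=3), (row=6, col=2)
  Distance 6: (row=3, col=6), (row=4, col=5), (row=5, col=0), (row=5, col=4), (row=6, col=1), (row=6, col=3), (row=7, col=2)
  Distance 7: (row=4, col=6), (row=5, col=5), (row=6, col=0), (row=6, col=4), (row=7, col=3), (row=8, col=2)
  Distance 8: (row=5, col=6), (row=7, col=0), (row=7, col=4), (row=8, col=1), (row=8, col=3), (row=9, col=2)
  Distance 9: (row=6, col=6), (row=7, col=5), (row=8, col=0), (row=8, col=4), (row=9, col=1), (row=9, col=3)
  Distance 10: (row=7, col=6), (row=8, col=5), (row=9, col=0), (row=9, col=4)
  Distance 11: (row=8, col=6), (row=9, col=5)
  Distance 12: (row=9, col=6)
Total reachable: 67 (grid has 67 open cells total)

Answer: Reachable cells: 67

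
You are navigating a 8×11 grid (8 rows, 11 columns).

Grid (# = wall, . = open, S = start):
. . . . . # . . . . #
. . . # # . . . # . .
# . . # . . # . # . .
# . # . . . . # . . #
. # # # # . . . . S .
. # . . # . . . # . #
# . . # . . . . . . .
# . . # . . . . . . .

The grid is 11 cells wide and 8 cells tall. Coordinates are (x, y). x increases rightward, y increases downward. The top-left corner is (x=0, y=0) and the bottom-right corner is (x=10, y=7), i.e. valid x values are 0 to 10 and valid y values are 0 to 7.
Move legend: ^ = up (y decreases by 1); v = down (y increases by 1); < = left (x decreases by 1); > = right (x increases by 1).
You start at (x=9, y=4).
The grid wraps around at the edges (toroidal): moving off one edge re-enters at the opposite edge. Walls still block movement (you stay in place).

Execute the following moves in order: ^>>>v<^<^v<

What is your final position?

Start: (x=9, y=4)
  ^ (up): (x=9, y=4) -> (x=9, y=3)
  [×3]> (right): blocked, stay at (x=9, y=3)
  v (down): (x=9, y=3) -> (x=9, y=4)
  < (left): (x=9, y=4) -> (x=8, y=4)
  ^ (up): (x=8, y=4) -> (x=8, y=3)
  < (left): blocked, stay at (x=8, y=3)
  ^ (up): blocked, stay at (x=8, y=3)
  v (down): (x=8, y=3) -> (x=8, y=4)
  < (left): (x=8, y=4) -> (x=7, y=4)
Final: (x=7, y=4)

Answer: Final position: (x=7, y=4)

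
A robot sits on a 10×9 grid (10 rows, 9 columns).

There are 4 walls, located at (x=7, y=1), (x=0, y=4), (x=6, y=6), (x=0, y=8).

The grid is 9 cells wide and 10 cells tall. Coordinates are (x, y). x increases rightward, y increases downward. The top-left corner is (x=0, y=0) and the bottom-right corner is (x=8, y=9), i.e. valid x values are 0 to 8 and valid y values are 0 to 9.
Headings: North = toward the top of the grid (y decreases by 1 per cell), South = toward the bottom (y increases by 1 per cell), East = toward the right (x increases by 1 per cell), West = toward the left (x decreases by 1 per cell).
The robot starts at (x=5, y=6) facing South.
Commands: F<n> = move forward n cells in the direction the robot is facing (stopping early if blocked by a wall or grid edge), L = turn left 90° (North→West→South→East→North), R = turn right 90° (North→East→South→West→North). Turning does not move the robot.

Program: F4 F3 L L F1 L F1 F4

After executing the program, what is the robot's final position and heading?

Start: (x=5, y=6), facing South
  F4: move forward 3/4 (blocked), now at (x=5, y=9)
  F3: move forward 0/3 (blocked), now at (x=5, y=9)
  L: turn left, now facing East
  L: turn left, now facing North
  F1: move forward 1, now at (x=5, y=8)
  L: turn left, now facing West
  F1: move forward 1, now at (x=4, y=8)
  F4: move forward 3/4 (blocked), now at (x=1, y=8)
Final: (x=1, y=8), facing West

Answer: Final position: (x=1, y=8), facing West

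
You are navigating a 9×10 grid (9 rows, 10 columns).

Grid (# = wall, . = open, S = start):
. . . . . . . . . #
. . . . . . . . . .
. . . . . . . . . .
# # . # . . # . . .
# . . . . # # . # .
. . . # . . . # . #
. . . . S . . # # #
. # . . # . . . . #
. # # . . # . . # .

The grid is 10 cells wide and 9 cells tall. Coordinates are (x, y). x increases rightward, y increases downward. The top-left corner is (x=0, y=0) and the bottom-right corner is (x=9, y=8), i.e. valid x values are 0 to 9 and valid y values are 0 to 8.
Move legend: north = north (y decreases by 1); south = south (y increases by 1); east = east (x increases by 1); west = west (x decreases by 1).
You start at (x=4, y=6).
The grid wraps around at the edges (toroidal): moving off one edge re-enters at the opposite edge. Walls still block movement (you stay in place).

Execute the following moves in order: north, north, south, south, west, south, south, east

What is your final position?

Start: (x=4, y=6)
  north (north): (x=4, y=6) -> (x=4, y=5)
  north (north): (x=4, y=5) -> (x=4, y=4)
  south (south): (x=4, y=4) -> (x=4, y=5)
  south (south): (x=4, y=5) -> (x=4, y=6)
  west (west): (x=4, y=6) -> (x=3, y=6)
  south (south): (x=3, y=6) -> (x=3, y=7)
  south (south): (x=3, y=7) -> (x=3, y=8)
  east (east): (x=3, y=8) -> (x=4, y=8)
Final: (x=4, y=8)

Answer: Final position: (x=4, y=8)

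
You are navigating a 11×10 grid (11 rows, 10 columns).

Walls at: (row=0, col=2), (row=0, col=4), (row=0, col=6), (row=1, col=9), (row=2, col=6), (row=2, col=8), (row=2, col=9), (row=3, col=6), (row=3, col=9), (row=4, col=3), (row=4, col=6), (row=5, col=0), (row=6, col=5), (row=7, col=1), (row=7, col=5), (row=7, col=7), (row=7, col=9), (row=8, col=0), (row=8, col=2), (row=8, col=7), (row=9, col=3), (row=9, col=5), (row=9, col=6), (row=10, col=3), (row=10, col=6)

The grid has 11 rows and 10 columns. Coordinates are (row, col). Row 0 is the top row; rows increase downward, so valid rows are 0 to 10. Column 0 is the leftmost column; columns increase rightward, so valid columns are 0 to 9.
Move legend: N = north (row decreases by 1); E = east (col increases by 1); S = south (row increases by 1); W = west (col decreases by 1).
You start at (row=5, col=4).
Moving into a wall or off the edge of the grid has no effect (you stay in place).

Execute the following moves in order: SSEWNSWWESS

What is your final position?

Answer: Final position: (row=8, col=3)

Derivation:
Start: (row=5, col=4)
  S (south): (row=5, col=4) -> (row=6, col=4)
  S (south): (row=6, col=4) -> (row=7, col=4)
  E (east): blocked, stay at (row=7, col=4)
  W (west): (row=7, col=4) -> (row=7, col=3)
  N (north): (row=7, col=3) -> (row=6, col=3)
  S (south): (row=6, col=3) -> (row=7, col=3)
  W (west): (row=7, col=3) -> (row=7, col=2)
  W (west): blocked, stay at (row=7, col=2)
  E (east): (row=7, col=2) -> (row=7, col=3)
  S (south): (row=7, col=3) -> (row=8, col=3)
  S (south): blocked, stay at (row=8, col=3)
Final: (row=8, col=3)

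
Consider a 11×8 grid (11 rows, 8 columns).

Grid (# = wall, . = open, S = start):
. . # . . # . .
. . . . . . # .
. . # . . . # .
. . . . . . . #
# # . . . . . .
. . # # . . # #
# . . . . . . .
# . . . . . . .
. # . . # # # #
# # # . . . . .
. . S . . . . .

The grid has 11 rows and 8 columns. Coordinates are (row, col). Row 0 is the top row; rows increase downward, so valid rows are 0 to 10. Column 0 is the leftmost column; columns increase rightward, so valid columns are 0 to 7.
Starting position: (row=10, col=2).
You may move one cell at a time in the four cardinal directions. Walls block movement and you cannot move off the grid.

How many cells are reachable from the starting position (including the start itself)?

BFS flood-fill from (row=10, col=2):
  Distance 0: (row=10, col=2)
  Distance 1: (row=10, col=1), (row=10, col=3)
  Distance 2: (row=9, col=3), (row=10, col=0), (row=10, col=4)
  Distance 3: (row=8, col=3), (row=9, col=4), (row=10, col=5)
  Distance 4: (row=7, col=3), (row=8, col=2), (row=9, col=5), (row=10, col=6)
  Distance 5: (row=6, col=3), (row=7, col=2), (row=7, col=4), (row=9, col=6), (row=10, col=7)
  Distance 6: (row=6, col=2), (row=6, col=4), (row=7, col=1), (row=7, col=5), (row=9, col=7)
  Distance 7: (row=5, col=4), (row=6, col=1), (row=6, col=5), (row=7, col=6)
  Distance 8: (row=4, col=4), (row=5, col=1), (row=5, col=5), (row=6, col=6), (row=7, col=7)
  Distance 9: (row=3, col=4), (row=4, col=3), (row=4, col=5), (row=5, col=0), (row=6, col=7)
  Distance 10: (row=2, col=4), (row=3, col=3), (row=3, col=5), (row=4, col=2), (row=4, col=6)
  Distance 11: (row=1, col=4), (row=2, col=3), (row=2, col=5), (row=3, col=2), (row=3, col=6), (row=4, col=7)
  Distance 12: (row=0, col=4), (row=1, col=3), (row=1, col=5), (row=3, col=1)
  Distance 13: (row=0, col=3), (row=1, col=2), (row=2, col=1), (row=3, col=0)
  Distance 14: (row=1, col=1), (row=2, col=0)
  Distance 15: (row=0, col=1), (row=1, col=0)
  Distance 16: (row=0, col=0)
Total reachable: 61 (grid has 66 open cells total)

Answer: Reachable cells: 61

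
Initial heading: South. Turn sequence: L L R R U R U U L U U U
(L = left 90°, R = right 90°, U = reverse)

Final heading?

Start: South
  L (left (90° counter-clockwise)) -> East
  L (left (90° counter-clockwise)) -> North
  R (right (90° clockwise)) -> East
  R (right (90° clockwise)) -> South
  U (U-turn (180°)) -> North
  R (right (90° clockwise)) -> East
  U (U-turn (180°)) -> West
  U (U-turn (180°)) -> East
  L (left (90° counter-clockwise)) -> North
  U (U-turn (180°)) -> South
  U (U-turn (180°)) -> North
  U (U-turn (180°)) -> South
Final: South

Answer: Final heading: South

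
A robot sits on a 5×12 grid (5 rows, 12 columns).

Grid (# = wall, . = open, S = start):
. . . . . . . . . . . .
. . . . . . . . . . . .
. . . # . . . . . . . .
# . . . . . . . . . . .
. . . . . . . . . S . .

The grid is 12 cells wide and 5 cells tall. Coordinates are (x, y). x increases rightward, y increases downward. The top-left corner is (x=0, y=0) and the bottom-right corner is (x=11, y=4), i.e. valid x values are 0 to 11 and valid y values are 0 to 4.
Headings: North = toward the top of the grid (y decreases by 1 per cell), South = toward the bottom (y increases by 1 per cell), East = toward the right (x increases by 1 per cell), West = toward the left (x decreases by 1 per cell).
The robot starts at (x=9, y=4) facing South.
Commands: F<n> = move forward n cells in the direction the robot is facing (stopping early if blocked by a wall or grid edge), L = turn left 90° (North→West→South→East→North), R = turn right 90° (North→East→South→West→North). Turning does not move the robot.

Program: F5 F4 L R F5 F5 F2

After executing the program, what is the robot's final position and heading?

Start: (x=9, y=4), facing South
  F5: move forward 0/5 (blocked), now at (x=9, y=4)
  F4: move forward 0/4 (blocked), now at (x=9, y=4)
  L: turn left, now facing East
  R: turn right, now facing South
  F5: move forward 0/5 (blocked), now at (x=9, y=4)
  F5: move forward 0/5 (blocked), now at (x=9, y=4)
  F2: move forward 0/2 (blocked), now at (x=9, y=4)
Final: (x=9, y=4), facing South

Answer: Final position: (x=9, y=4), facing South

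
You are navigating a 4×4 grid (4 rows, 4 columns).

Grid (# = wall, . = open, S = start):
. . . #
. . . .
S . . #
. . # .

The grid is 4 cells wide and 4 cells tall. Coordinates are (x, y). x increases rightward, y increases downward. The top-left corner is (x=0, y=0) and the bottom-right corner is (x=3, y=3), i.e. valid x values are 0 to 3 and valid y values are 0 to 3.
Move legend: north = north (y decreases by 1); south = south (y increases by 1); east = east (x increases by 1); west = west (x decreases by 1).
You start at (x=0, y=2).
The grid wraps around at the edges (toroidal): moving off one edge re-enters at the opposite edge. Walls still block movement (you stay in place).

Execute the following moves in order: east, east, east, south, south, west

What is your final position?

Answer: Final position: (x=1, y=2)

Derivation:
Start: (x=0, y=2)
  east (east): (x=0, y=2) -> (x=1, y=2)
  east (east): (x=1, y=2) -> (x=2, y=2)
  east (east): blocked, stay at (x=2, y=2)
  south (south): blocked, stay at (x=2, y=2)
  south (south): blocked, stay at (x=2, y=2)
  west (west): (x=2, y=2) -> (x=1, y=2)
Final: (x=1, y=2)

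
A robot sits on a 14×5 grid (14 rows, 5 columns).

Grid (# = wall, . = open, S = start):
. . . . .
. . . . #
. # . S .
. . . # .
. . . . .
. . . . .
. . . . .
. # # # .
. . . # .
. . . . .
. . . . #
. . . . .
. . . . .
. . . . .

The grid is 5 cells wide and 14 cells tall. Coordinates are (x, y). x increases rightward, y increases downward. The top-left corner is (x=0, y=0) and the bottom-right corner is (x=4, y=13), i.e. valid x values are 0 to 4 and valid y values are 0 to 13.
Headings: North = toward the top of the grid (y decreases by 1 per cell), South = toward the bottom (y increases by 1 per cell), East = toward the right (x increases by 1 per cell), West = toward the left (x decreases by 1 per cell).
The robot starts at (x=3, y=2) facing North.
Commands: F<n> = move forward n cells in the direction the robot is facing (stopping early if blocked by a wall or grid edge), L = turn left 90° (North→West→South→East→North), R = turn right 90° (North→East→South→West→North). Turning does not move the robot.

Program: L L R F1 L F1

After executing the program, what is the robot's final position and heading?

Start: (x=3, y=2), facing North
  L: turn left, now facing West
  L: turn left, now facing South
  R: turn right, now facing West
  F1: move forward 1, now at (x=2, y=2)
  L: turn left, now facing South
  F1: move forward 1, now at (x=2, y=3)
Final: (x=2, y=3), facing South

Answer: Final position: (x=2, y=3), facing South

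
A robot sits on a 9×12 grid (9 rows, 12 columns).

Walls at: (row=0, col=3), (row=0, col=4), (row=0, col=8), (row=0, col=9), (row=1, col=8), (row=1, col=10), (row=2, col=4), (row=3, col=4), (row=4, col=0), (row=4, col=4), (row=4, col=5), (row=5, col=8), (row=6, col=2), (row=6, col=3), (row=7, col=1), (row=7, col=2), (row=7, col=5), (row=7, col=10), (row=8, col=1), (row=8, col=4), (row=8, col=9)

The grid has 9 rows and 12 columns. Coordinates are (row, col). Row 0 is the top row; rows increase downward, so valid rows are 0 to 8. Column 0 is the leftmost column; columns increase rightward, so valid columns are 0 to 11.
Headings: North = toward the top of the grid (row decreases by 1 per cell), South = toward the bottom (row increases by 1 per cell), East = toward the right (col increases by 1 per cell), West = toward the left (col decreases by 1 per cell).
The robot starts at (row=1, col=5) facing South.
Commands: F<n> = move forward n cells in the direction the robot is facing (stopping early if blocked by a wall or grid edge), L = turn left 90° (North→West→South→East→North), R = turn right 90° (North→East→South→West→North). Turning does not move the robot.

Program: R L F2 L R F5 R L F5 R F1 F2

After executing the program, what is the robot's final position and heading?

Answer: Final position: (row=3, col=5), facing West

Derivation:
Start: (row=1, col=5), facing South
  R: turn right, now facing West
  L: turn left, now facing South
  F2: move forward 2, now at (row=3, col=5)
  L: turn left, now facing East
  R: turn right, now facing South
  F5: move forward 0/5 (blocked), now at (row=3, col=5)
  R: turn right, now facing West
  L: turn left, now facing South
  F5: move forward 0/5 (blocked), now at (row=3, col=5)
  R: turn right, now facing West
  F1: move forward 0/1 (blocked), now at (row=3, col=5)
  F2: move forward 0/2 (blocked), now at (row=3, col=5)
Final: (row=3, col=5), facing West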